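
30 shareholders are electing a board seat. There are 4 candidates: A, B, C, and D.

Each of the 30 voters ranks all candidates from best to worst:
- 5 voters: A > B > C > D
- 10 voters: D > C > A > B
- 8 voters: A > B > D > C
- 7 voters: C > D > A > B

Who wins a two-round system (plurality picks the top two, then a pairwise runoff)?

Round 1 first-place votes: A 13, B 0, C 7, D 10. A and D advance.
Runoff: A is ranked above D on 13 ballots, D above A on 17.

D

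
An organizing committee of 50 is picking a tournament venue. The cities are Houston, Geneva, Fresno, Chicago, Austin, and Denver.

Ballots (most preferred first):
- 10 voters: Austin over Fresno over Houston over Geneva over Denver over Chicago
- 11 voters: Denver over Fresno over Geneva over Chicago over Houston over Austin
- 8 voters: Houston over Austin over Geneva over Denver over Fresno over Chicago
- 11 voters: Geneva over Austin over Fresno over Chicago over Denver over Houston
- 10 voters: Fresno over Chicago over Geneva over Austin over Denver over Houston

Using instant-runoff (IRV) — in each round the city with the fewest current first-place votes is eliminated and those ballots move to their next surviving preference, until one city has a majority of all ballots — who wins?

Geneva

Round 1: Houston 8, Geneva 11, Fresno 10, Chicago 0, Austin 10, Denver 11. Chicago eliminated.
Round 2: Houston 8, Geneva 11, Fresno 10, Austin 10, Denver 11. Houston eliminated.
Round 3: Geneva 11, Fresno 10, Austin 18, Denver 11. Fresno eliminated.
Round 4: Geneva 21, Austin 18, Denver 11. Denver eliminated.
Round 5: Geneva 32, Austin 18. Geneva has a majority (≥26).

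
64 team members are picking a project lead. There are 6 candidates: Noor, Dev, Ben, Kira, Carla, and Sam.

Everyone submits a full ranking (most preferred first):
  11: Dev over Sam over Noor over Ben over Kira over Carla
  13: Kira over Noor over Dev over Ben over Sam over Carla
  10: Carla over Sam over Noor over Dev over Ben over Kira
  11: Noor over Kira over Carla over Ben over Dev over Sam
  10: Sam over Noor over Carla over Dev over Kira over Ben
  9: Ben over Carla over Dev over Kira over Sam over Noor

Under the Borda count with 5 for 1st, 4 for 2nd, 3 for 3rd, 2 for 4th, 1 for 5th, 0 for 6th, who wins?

Noor: 11×3 + 13×4 + 10×3 + 11×5 + 10×4 + 9×0 = 210
Dev: 11×5 + 13×3 + 10×2 + 11×1 + 10×2 + 9×3 = 172
Ben: 11×2 + 13×2 + 10×1 + 11×2 + 10×0 + 9×5 = 125
Kira: 11×1 + 13×5 + 10×0 + 11×4 + 10×1 + 9×2 = 148
Carla: 11×0 + 13×0 + 10×5 + 11×3 + 10×3 + 9×4 = 149
Sam: 11×4 + 13×1 + 10×4 + 11×0 + 10×5 + 9×1 = 156

Noor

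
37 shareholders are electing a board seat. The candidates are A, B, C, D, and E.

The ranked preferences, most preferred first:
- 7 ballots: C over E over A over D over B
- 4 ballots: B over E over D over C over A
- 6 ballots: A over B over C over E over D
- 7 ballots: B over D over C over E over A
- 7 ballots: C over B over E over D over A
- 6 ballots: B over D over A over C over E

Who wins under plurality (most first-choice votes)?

First-place votes: A 6, B 17, C 14, D 0, E 0.

B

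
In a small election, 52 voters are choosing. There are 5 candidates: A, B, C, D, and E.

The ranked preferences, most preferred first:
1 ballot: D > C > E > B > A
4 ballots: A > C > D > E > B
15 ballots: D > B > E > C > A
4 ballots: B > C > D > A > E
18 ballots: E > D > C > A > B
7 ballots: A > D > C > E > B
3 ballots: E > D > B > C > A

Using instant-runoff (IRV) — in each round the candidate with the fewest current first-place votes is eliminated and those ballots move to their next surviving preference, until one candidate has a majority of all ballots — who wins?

Round 1: A 11, B 4, C 0, D 16, E 21. C eliminated.
Round 2: A 11, B 4, D 16, E 21. B eliminated.
Round 3: A 11, D 20, E 21. A eliminated.
Round 4: D 31, E 21. D has a majority (≥27).

D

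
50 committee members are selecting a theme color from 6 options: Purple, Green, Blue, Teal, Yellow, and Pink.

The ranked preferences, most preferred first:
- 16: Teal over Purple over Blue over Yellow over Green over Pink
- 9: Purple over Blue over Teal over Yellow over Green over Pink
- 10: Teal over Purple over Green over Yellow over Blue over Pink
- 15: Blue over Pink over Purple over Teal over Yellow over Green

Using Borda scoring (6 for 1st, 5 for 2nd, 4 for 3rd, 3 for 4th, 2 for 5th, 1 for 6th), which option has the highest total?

Purple: 16×5 + 9×6 + 10×5 + 15×4 = 244
Green: 16×2 + 9×2 + 10×4 + 15×1 = 105
Blue: 16×4 + 9×5 + 10×2 + 15×6 = 219
Teal: 16×6 + 9×4 + 10×6 + 15×3 = 237
Yellow: 16×3 + 9×3 + 10×3 + 15×2 = 135
Pink: 16×1 + 9×1 + 10×1 + 15×5 = 110

Purple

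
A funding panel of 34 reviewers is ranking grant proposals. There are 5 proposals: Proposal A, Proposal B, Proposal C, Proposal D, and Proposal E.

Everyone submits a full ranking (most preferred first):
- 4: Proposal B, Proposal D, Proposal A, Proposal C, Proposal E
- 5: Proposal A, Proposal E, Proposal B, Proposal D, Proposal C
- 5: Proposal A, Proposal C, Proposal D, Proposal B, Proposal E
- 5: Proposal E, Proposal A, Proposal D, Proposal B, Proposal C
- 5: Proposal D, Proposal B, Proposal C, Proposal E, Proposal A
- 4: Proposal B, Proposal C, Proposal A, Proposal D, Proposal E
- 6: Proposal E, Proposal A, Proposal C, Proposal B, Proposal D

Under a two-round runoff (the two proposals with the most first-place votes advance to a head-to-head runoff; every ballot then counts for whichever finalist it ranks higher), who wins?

Proposal A

Round 1 first-place votes: Proposal A 10, Proposal B 8, Proposal C 0, Proposal D 5, Proposal E 11. Proposal E and Proposal A advance.
Runoff: Proposal E is ranked above Proposal A on 16 ballots, Proposal A above Proposal E on 18.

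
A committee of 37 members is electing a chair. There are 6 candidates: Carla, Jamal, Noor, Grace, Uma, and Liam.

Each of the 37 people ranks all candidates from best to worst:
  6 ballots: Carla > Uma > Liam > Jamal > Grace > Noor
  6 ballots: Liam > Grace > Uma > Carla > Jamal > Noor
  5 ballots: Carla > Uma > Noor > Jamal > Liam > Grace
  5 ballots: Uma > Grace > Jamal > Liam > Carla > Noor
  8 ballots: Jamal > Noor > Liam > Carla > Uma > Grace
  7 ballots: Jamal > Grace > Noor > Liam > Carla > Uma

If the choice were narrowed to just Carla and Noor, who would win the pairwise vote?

Carla

Carla is ranked above Noor on 22 ballots; Noor above Carla on 15.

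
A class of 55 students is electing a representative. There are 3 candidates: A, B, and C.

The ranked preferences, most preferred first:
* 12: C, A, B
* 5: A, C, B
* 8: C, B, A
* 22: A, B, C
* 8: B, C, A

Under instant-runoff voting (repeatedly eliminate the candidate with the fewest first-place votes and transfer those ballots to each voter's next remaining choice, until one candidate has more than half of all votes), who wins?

C

Round 1: A 27, B 8, C 20. B eliminated.
Round 2: A 27, C 28. C has a majority (≥28).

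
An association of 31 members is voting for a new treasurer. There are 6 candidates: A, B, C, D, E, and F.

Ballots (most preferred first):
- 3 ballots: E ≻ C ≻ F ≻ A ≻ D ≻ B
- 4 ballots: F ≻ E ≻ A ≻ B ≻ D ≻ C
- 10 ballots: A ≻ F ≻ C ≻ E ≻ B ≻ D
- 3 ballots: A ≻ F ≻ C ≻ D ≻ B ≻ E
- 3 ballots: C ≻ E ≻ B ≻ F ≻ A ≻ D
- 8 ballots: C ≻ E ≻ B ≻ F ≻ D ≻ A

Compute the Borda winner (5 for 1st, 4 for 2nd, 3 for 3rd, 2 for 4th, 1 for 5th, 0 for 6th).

C

A: 3×2 + 4×3 + 10×5 + 3×5 + 3×1 + 8×0 = 86
B: 3×0 + 4×2 + 10×1 + 3×1 + 3×3 + 8×3 = 54
C: 3×4 + 4×0 + 10×3 + 3×3 + 3×5 + 8×5 = 106
D: 3×1 + 4×1 + 10×0 + 3×2 + 3×0 + 8×1 = 21
E: 3×5 + 4×4 + 10×2 + 3×0 + 3×4 + 8×4 = 95
F: 3×3 + 4×5 + 10×4 + 3×4 + 3×2 + 8×2 = 103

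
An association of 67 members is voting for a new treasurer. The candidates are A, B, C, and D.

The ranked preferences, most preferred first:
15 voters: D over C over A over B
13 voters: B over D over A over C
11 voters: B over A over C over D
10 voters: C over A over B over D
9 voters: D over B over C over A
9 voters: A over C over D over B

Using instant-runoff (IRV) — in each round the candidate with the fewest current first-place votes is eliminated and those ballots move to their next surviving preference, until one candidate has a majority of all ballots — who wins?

B

Round 1: A 9, B 24, C 10, D 24. A eliminated.
Round 2: B 24, C 19, D 24. C eliminated.
Round 3: B 34, D 33. B has a majority (≥34).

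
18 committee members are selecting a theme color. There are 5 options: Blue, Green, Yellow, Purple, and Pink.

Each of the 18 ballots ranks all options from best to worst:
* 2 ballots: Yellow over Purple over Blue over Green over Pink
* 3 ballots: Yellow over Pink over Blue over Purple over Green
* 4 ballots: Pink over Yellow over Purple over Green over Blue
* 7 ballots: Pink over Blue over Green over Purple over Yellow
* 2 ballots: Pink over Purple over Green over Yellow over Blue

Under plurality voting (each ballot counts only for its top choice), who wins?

First-place votes: Blue 0, Green 0, Yellow 5, Purple 0, Pink 13.

Pink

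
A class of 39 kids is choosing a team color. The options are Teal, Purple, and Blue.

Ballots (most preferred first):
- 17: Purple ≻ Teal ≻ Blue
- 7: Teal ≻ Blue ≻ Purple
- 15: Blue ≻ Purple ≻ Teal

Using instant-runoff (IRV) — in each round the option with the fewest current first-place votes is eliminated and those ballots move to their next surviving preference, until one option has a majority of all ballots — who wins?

Round 1: Teal 7, Purple 17, Blue 15. Teal eliminated.
Round 2: Purple 17, Blue 22. Blue has a majority (≥20).

Blue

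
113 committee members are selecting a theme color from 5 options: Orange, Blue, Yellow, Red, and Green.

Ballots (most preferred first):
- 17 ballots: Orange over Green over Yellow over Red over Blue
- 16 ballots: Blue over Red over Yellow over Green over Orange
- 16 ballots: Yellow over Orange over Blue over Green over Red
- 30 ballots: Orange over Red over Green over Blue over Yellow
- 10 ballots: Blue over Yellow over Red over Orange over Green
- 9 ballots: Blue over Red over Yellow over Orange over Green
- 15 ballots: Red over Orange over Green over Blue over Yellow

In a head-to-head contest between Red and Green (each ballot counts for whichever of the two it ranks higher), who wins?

Red is ranked above Green on 80 ballots; Green above Red on 33.

Red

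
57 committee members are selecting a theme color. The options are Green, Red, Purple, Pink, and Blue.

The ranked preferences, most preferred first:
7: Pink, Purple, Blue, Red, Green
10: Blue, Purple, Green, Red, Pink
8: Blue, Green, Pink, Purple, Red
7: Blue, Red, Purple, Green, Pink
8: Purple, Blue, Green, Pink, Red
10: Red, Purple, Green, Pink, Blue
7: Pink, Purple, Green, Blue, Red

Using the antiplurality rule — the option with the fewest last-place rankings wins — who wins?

Purple

Last-place votes: Green 7, Red 23, Purple 0, Pink 17, Blue 10.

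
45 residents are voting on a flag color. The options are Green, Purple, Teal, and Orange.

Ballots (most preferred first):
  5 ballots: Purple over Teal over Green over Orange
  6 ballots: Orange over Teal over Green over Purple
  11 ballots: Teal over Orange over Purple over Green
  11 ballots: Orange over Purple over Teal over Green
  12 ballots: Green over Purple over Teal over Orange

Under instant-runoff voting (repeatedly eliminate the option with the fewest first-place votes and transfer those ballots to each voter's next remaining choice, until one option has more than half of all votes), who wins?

Round 1: Green 12, Purple 5, Teal 11, Orange 17. Purple eliminated.
Round 2: Green 12, Teal 16, Orange 17. Green eliminated.
Round 3: Teal 28, Orange 17. Teal has a majority (≥23).

Teal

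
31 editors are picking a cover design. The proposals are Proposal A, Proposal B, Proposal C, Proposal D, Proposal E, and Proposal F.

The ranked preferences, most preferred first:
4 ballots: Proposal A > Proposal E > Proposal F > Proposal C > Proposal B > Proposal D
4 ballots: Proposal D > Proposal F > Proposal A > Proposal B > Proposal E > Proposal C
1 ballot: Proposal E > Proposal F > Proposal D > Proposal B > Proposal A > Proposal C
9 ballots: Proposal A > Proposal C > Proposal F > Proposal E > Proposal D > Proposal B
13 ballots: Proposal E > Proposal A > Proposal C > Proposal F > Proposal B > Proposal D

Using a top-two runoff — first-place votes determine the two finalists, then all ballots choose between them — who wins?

Round 1 first-place votes: Proposal A 13, Proposal B 0, Proposal C 0, Proposal D 4, Proposal E 14, Proposal F 0. Proposal E and Proposal A advance.
Runoff: Proposal E is ranked above Proposal A on 14 ballots, Proposal A above Proposal E on 17.

Proposal A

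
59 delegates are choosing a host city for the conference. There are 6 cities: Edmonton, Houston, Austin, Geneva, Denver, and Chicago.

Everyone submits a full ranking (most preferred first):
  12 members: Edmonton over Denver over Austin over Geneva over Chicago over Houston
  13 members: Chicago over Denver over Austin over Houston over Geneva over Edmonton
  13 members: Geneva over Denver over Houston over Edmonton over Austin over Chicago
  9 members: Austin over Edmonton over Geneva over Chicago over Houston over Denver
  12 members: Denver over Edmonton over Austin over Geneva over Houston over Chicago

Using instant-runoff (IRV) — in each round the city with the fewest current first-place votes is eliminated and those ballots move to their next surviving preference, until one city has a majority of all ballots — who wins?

Edmonton

Round 1: Edmonton 12, Houston 0, Austin 9, Geneva 13, Denver 12, Chicago 13. Houston eliminated.
Round 2: Edmonton 12, Austin 9, Geneva 13, Denver 12, Chicago 13. Austin eliminated.
Round 3: Edmonton 21, Geneva 13, Denver 12, Chicago 13. Denver eliminated.
Round 4: Edmonton 33, Geneva 13, Chicago 13. Edmonton has a majority (≥30).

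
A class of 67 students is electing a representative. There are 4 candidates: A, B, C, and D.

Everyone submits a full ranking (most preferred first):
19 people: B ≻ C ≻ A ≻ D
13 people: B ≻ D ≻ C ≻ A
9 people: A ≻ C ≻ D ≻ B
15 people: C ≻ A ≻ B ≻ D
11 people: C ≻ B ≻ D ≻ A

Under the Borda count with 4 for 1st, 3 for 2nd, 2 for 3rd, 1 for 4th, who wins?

C

A: 19×2 + 13×1 + 9×4 + 15×3 + 11×1 = 143
B: 19×4 + 13×4 + 9×1 + 15×2 + 11×3 = 200
C: 19×3 + 13×2 + 9×3 + 15×4 + 11×4 = 214
D: 19×1 + 13×3 + 9×2 + 15×1 + 11×2 = 113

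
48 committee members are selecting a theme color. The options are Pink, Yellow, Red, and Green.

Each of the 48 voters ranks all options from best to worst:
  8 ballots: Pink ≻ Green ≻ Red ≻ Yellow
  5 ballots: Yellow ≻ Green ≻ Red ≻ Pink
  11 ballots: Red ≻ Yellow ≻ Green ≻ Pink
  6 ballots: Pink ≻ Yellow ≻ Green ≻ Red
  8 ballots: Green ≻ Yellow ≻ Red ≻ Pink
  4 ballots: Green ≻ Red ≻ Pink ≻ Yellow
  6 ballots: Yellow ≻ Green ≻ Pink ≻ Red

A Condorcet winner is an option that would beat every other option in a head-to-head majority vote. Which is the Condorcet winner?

Yellow

Yellow vs Pink: 30–18
Yellow vs Red: 25–23
Yellow vs Green: 28–20
Yellow beats every other option.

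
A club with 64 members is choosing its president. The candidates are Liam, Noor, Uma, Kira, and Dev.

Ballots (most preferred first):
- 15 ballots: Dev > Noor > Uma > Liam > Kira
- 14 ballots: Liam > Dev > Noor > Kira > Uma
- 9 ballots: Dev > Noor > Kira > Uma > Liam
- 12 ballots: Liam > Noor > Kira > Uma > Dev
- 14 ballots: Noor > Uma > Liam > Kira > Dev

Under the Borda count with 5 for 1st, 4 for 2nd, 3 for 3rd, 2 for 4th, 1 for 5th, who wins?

Noor

Liam: 15×2 + 14×5 + 9×1 + 12×5 + 14×3 = 211
Noor: 15×4 + 14×3 + 9×4 + 12×4 + 14×5 = 256
Uma: 15×3 + 14×1 + 9×2 + 12×2 + 14×4 = 157
Kira: 15×1 + 14×2 + 9×3 + 12×3 + 14×2 = 134
Dev: 15×5 + 14×4 + 9×5 + 12×1 + 14×1 = 202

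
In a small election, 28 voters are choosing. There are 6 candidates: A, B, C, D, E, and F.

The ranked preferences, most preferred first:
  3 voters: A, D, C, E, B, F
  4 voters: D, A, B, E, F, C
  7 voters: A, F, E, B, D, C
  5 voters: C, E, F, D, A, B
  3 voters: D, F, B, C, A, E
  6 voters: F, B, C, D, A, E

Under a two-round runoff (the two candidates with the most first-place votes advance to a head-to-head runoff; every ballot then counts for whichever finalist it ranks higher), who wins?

D

Round 1 first-place votes: A 10, B 0, C 5, D 7, E 0, F 6. A and D advance.
Runoff: A is ranked above D on 10 ballots, D above A on 18.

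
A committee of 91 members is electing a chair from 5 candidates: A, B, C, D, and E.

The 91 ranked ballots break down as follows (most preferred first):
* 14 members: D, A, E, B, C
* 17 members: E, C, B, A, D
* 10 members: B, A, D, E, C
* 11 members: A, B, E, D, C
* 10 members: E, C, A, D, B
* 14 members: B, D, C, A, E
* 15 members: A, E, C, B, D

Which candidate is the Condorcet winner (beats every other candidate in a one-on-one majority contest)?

A

A vs B: 50–41
A vs C: 50–41
A vs D: 63–28
A vs E: 64–27
A beats every other candidate.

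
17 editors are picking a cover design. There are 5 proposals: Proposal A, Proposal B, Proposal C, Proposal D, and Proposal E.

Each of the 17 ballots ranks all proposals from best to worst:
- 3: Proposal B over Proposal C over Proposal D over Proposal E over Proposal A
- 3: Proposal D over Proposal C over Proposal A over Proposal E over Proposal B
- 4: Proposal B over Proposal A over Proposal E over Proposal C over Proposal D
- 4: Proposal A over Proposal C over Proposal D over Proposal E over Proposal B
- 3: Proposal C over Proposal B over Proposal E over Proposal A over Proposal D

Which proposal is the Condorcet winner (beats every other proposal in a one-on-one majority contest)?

Proposal C vs Proposal A: 9–8
Proposal C vs Proposal B: 10–7
Proposal C vs Proposal D: 14–3
Proposal C vs Proposal E: 13–4
Proposal C beats every other proposal.

Proposal C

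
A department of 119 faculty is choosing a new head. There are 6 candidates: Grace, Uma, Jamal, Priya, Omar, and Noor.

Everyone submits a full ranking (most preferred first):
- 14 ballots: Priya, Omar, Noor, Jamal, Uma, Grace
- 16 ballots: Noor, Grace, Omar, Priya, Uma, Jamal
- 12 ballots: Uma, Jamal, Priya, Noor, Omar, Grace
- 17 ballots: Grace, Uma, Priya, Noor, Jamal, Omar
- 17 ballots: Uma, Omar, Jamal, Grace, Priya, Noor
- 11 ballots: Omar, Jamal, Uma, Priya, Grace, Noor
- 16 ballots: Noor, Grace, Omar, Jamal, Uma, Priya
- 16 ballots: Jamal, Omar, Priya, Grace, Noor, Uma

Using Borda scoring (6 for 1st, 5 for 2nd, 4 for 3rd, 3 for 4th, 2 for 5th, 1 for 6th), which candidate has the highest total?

Grace: 14×1 + 16×5 + 12×1 + 17×6 + 17×3 + 11×2 + 16×5 + 16×3 = 409
Uma: 14×2 + 16×2 + 12×6 + 17×5 + 17×6 + 11×4 + 16×2 + 16×1 = 411
Jamal: 14×3 + 16×1 + 12×5 + 17×2 + 17×4 + 11×5 + 16×3 + 16×6 = 419
Priya: 14×6 + 16×3 + 12×4 + 17×4 + 17×2 + 11×3 + 16×1 + 16×4 = 395
Omar: 14×5 + 16×4 + 12×2 + 17×1 + 17×5 + 11×6 + 16×4 + 16×5 = 470
Noor: 14×4 + 16×6 + 12×3 + 17×3 + 17×1 + 11×1 + 16×6 + 16×2 = 395

Omar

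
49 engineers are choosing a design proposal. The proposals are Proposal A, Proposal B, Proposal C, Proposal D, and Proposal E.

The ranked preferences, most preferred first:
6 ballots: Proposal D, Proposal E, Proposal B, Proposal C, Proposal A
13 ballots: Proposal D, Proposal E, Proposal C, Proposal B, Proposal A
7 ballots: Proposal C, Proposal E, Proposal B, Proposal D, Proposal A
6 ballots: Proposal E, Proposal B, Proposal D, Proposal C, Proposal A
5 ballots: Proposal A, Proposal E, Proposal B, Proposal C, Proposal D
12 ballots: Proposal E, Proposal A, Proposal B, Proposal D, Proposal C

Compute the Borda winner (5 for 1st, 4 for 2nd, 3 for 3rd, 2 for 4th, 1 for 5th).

Proposal A: 6×1 + 13×1 + 7×1 + 6×1 + 5×5 + 12×4 = 105
Proposal B: 6×3 + 13×2 + 7×3 + 6×4 + 5×3 + 12×3 = 140
Proposal C: 6×2 + 13×3 + 7×5 + 6×2 + 5×2 + 12×1 = 120
Proposal D: 6×5 + 13×5 + 7×2 + 6×3 + 5×1 + 12×2 = 156
Proposal E: 6×4 + 13×4 + 7×4 + 6×5 + 5×4 + 12×5 = 214

Proposal E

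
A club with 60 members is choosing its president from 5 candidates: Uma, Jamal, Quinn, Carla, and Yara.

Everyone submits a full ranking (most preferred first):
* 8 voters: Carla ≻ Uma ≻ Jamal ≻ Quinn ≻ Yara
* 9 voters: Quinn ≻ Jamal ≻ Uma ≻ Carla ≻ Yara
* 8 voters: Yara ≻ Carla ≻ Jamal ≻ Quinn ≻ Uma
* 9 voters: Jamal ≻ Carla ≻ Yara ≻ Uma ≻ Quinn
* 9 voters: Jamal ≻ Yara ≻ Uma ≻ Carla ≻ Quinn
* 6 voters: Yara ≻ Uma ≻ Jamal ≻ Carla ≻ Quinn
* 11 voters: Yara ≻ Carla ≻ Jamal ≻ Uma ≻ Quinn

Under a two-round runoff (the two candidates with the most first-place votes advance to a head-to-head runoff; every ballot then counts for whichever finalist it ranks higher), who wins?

Round 1 first-place votes: Uma 0, Jamal 18, Quinn 9, Carla 8, Yara 25. Yara and Jamal advance.
Runoff: Yara is ranked above Jamal on 25 ballots, Jamal above Yara on 35.

Jamal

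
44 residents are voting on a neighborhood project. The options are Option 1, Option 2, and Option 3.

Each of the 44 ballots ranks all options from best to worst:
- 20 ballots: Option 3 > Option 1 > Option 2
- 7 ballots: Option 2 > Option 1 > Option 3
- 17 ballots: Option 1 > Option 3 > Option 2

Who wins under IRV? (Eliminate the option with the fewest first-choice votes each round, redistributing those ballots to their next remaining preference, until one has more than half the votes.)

Round 1: Option 1 17, Option 2 7, Option 3 20. Option 2 eliminated.
Round 2: Option 1 24, Option 3 20. Option 1 has a majority (≥23).

Option 1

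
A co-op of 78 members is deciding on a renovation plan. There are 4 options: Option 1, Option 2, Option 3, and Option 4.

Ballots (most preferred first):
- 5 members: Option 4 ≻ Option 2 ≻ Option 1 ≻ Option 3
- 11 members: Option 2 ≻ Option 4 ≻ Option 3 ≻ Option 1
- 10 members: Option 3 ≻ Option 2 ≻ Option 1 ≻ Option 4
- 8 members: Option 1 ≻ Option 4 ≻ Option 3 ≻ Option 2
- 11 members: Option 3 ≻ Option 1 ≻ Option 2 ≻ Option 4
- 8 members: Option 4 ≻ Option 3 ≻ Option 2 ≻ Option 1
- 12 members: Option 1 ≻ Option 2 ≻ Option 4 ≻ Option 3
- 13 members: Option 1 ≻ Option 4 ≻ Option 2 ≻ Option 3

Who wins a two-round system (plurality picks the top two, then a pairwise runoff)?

Round 1 first-place votes: Option 1 33, Option 2 11, Option 3 21, Option 4 13. Option 1 and Option 3 advance.
Runoff: Option 1 is ranked above Option 3 on 38 ballots, Option 3 above Option 1 on 40.

Option 3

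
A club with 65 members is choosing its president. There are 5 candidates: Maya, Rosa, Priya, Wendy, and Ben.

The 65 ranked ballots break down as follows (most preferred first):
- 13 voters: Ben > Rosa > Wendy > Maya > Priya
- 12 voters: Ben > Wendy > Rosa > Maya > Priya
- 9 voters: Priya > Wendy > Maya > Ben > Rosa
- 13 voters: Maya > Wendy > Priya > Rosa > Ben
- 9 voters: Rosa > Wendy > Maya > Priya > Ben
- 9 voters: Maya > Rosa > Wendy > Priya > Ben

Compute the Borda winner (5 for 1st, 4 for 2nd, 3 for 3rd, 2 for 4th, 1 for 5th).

Wendy

Maya: 13×2 + 12×2 + 9×3 + 13×5 + 9×3 + 9×5 = 214
Rosa: 13×4 + 12×3 + 9×1 + 13×2 + 9×5 + 9×4 = 204
Priya: 13×1 + 12×1 + 9×5 + 13×3 + 9×2 + 9×2 = 145
Wendy: 13×3 + 12×4 + 9×4 + 13×4 + 9×4 + 9×3 = 238
Ben: 13×5 + 12×5 + 9×2 + 13×1 + 9×1 + 9×1 = 174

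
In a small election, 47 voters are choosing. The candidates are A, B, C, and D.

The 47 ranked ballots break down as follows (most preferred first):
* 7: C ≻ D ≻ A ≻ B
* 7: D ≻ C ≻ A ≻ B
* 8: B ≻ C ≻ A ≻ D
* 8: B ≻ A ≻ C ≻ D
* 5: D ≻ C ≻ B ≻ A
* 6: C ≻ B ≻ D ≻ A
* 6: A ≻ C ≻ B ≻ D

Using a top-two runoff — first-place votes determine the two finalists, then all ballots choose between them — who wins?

Round 1 first-place votes: A 6, B 16, C 13, D 12. B and C advance.
Runoff: B is ranked above C on 16 ballots, C above B on 31.

C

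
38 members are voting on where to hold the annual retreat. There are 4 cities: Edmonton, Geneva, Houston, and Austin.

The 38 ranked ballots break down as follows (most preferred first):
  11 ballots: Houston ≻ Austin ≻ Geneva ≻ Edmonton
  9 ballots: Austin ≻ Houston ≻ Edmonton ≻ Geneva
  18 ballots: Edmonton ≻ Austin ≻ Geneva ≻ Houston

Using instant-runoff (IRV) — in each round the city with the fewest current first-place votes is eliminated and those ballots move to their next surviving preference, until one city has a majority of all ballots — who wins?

Round 1: Edmonton 18, Geneva 0, Houston 11, Austin 9. Geneva eliminated.
Round 2: Edmonton 18, Houston 11, Austin 9. Austin eliminated.
Round 3: Edmonton 18, Houston 20. Houston has a majority (≥20).

Houston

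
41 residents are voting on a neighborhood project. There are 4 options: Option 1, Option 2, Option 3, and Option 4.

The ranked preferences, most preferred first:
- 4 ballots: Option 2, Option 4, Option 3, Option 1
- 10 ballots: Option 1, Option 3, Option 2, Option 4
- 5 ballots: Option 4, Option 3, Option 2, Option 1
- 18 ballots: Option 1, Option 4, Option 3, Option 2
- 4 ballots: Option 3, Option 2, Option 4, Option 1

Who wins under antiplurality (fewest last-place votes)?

Last-place votes: Option 1 13, Option 2 18, Option 3 0, Option 4 10.

Option 3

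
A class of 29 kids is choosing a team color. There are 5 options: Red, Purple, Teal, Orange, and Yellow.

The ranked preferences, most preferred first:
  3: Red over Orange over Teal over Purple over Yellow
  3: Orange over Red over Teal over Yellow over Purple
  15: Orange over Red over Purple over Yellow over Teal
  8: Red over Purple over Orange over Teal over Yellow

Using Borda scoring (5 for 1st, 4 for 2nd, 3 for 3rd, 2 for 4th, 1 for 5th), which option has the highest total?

Red: 3×5 + 3×4 + 15×4 + 8×5 = 127
Purple: 3×2 + 3×1 + 15×3 + 8×4 = 86
Teal: 3×3 + 3×3 + 15×1 + 8×2 = 49
Orange: 3×4 + 3×5 + 15×5 + 8×3 = 126
Yellow: 3×1 + 3×2 + 15×2 + 8×1 = 47

Red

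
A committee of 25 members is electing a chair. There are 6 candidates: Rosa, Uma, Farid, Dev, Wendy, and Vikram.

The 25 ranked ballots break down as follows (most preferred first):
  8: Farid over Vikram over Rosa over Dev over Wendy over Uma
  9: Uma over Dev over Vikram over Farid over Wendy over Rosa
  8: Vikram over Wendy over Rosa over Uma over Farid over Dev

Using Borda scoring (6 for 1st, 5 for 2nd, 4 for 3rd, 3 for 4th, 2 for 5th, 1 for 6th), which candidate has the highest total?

Rosa: 8×4 + 9×1 + 8×4 = 73
Uma: 8×1 + 9×6 + 8×3 = 86
Farid: 8×6 + 9×3 + 8×2 = 91
Dev: 8×3 + 9×5 + 8×1 = 77
Wendy: 8×2 + 9×2 + 8×5 = 74
Vikram: 8×5 + 9×4 + 8×6 = 124

Vikram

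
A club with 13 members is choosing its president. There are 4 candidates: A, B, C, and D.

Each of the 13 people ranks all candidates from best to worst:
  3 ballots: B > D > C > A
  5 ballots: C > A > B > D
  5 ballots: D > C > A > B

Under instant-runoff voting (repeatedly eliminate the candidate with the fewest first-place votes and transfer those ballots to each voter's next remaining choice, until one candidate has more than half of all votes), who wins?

Round 1: A 0, B 3, C 5, D 5. A eliminated.
Round 2: B 3, C 5, D 5. B eliminated.
Round 3: C 5, D 8. D has a majority (≥7).

D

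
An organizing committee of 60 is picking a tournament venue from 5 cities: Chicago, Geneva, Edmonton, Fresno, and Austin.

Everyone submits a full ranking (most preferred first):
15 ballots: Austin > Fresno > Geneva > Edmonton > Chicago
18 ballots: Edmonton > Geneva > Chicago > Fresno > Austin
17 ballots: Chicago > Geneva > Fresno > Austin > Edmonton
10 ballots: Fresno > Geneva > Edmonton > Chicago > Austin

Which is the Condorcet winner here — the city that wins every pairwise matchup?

Geneva

Geneva vs Chicago: 43–17
Geneva vs Edmonton: 42–18
Geneva vs Fresno: 35–25
Geneva vs Austin: 45–15
Geneva beats every other city.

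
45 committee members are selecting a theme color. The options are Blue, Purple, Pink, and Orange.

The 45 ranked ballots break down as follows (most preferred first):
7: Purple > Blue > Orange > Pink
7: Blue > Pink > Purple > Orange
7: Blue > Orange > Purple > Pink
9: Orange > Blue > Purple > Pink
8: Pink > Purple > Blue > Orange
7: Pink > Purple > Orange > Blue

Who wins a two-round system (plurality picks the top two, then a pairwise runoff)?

Round 1 first-place votes: Blue 14, Purple 7, Pink 15, Orange 9. Pink and Blue advance.
Runoff: Pink is ranked above Blue on 15 ballots, Blue above Pink on 30.

Blue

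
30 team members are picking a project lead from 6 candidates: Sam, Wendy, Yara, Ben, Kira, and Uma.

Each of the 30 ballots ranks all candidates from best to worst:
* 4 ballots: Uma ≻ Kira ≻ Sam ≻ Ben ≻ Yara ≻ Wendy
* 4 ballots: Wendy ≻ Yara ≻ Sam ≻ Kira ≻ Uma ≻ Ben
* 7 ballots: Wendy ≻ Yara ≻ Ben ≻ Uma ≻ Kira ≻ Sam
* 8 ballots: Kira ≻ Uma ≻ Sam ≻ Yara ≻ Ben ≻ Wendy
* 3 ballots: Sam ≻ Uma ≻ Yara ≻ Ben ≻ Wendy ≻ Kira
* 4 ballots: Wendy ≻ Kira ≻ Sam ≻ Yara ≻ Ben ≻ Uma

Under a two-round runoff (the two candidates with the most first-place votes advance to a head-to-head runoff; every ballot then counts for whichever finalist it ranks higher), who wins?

Round 1 first-place votes: Sam 3, Wendy 15, Yara 0, Ben 0, Kira 8, Uma 4. Wendy and Kira advance.
Runoff: Wendy is ranked above Kira on 18 ballots, Kira above Wendy on 12.

Wendy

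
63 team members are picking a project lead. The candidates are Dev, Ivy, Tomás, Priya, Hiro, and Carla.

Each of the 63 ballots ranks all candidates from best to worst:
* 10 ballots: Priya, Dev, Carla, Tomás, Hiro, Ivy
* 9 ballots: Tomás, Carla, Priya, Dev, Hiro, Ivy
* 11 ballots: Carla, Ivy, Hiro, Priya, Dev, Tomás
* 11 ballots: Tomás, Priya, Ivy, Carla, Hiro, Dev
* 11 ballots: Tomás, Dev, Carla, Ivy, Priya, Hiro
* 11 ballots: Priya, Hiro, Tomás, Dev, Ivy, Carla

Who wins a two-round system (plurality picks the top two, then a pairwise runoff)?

Round 1 first-place votes: Dev 0, Ivy 0, Tomás 31, Priya 21, Hiro 0, Carla 11. Tomás and Priya advance.
Runoff: Tomás is ranked above Priya on 31 ballots, Priya above Tomás on 32.

Priya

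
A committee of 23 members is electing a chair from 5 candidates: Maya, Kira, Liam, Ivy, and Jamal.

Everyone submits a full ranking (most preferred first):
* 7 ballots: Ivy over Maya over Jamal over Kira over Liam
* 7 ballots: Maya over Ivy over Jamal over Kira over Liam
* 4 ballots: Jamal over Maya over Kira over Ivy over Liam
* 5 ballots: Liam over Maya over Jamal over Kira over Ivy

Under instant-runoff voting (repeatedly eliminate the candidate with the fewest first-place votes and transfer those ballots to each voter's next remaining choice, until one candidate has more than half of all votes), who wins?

Round 1: Maya 7, Kira 0, Liam 5, Ivy 7, Jamal 4. Kira eliminated.
Round 2: Maya 7, Liam 5, Ivy 7, Jamal 4. Jamal eliminated.
Round 3: Maya 11, Liam 5, Ivy 7. Liam eliminated.
Round 4: Maya 16, Ivy 7. Maya has a majority (≥12).

Maya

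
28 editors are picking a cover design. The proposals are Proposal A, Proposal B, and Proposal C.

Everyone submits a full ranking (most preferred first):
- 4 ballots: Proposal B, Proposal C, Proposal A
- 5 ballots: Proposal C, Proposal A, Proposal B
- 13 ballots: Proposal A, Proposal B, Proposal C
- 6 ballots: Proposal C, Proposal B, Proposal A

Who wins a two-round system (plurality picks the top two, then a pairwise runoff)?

Proposal C

Round 1 first-place votes: Proposal A 13, Proposal B 4, Proposal C 11. Proposal A and Proposal C advance.
Runoff: Proposal A is ranked above Proposal C on 13 ballots, Proposal C above Proposal A on 15.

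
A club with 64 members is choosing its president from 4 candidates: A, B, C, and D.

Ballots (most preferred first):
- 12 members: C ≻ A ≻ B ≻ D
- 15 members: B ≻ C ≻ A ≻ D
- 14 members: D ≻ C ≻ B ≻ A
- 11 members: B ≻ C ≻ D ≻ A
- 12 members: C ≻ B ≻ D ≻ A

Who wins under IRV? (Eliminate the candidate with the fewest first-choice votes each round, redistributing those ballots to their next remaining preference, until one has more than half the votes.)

C

Round 1: A 0, B 26, C 24, D 14. A eliminated.
Round 2: B 26, C 24, D 14. D eliminated.
Round 3: B 26, C 38. C has a majority (≥33).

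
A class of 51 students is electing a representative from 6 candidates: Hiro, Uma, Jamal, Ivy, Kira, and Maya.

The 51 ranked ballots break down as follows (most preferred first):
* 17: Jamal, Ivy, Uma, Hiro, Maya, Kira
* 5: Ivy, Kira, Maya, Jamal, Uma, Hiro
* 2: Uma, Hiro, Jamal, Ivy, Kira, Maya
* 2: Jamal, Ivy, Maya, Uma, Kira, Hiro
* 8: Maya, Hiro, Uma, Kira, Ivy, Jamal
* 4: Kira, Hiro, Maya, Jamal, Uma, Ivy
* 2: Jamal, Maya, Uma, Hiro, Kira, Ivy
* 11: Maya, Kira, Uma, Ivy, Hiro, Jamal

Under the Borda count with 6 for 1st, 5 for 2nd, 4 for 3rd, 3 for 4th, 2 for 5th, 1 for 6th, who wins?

Hiro: 17×3 + 5×1 + 2×5 + 2×1 + 8×5 + 4×5 + 2×3 + 11×2 = 156
Uma: 17×4 + 5×2 + 2×6 + 2×3 + 8×4 + 4×2 + 2×4 + 11×4 = 188
Jamal: 17×6 + 5×3 + 2×4 + 2×6 + 8×1 + 4×3 + 2×6 + 11×1 = 180
Ivy: 17×5 + 5×6 + 2×3 + 2×5 + 8×2 + 4×1 + 2×1 + 11×3 = 186
Kira: 17×1 + 5×5 + 2×2 + 2×2 + 8×3 + 4×6 + 2×2 + 11×5 = 157
Maya: 17×2 + 5×4 + 2×1 + 2×4 + 8×6 + 4×4 + 2×5 + 11×6 = 204

Maya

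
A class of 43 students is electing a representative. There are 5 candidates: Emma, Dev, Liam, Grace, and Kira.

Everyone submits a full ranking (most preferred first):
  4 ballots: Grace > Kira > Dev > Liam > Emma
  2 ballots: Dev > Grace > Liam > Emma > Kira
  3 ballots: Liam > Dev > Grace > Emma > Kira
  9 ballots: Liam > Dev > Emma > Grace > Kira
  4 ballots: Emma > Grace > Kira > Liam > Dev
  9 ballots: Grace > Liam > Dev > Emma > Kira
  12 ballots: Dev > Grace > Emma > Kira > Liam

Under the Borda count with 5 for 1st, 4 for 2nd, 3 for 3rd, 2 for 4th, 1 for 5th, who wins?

Grace

Emma: 4×1 + 2×2 + 3×2 + 9×3 + 4×5 + 9×2 + 12×3 = 115
Dev: 4×3 + 2×5 + 3×4 + 9×4 + 4×1 + 9×3 + 12×5 = 161
Liam: 4×2 + 2×3 + 3×5 + 9×5 + 4×2 + 9×4 + 12×1 = 130
Grace: 4×5 + 2×4 + 3×3 + 9×2 + 4×4 + 9×5 + 12×4 = 164
Kira: 4×4 + 2×1 + 3×1 + 9×1 + 4×3 + 9×1 + 12×2 = 75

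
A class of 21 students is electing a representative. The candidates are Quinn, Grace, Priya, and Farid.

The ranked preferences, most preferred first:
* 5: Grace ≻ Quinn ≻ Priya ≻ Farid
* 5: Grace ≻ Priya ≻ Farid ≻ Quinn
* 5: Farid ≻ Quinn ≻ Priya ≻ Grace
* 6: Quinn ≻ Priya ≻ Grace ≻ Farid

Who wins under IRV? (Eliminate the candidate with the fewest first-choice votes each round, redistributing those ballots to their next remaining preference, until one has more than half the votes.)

Round 1: Quinn 6, Grace 10, Priya 0, Farid 5. Priya eliminated.
Round 2: Quinn 6, Grace 10, Farid 5. Farid eliminated.
Round 3: Quinn 11, Grace 10. Quinn has a majority (≥11).

Quinn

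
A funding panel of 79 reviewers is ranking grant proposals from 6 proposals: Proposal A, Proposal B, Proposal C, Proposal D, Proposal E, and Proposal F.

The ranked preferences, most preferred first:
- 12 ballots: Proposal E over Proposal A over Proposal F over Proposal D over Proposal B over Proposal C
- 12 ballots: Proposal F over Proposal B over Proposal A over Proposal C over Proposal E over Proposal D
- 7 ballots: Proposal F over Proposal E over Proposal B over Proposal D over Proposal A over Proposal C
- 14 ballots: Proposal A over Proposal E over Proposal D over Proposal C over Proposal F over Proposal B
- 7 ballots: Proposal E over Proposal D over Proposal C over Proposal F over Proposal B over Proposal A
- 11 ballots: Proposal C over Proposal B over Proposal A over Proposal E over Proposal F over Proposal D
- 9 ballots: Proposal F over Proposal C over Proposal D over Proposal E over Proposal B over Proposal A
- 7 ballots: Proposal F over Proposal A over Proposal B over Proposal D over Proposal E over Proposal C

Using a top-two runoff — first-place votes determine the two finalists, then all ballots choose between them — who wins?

Round 1 first-place votes: Proposal A 14, Proposal B 0, Proposal C 11, Proposal D 0, Proposal E 19, Proposal F 35. Proposal F and Proposal E advance.
Runoff: Proposal F is ranked above Proposal E on 35 ballots, Proposal E above Proposal F on 44.

Proposal E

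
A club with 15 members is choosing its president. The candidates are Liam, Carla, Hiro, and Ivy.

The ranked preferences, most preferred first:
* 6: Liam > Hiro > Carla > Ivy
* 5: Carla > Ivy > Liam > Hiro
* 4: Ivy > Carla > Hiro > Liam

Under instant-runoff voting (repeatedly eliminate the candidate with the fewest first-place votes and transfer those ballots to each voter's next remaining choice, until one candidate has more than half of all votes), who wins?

Carla

Round 1: Liam 6, Carla 5, Hiro 0, Ivy 4. Hiro eliminated.
Round 2: Liam 6, Carla 5, Ivy 4. Ivy eliminated.
Round 3: Liam 6, Carla 9. Carla has a majority (≥8).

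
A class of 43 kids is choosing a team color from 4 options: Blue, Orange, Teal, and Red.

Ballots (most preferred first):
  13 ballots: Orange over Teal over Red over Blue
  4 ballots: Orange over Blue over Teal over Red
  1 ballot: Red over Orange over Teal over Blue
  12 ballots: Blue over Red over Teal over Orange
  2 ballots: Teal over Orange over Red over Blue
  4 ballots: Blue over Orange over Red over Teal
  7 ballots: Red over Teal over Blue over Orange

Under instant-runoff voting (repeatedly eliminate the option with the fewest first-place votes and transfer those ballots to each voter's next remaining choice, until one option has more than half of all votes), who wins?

Blue

Round 1: Blue 16, Orange 17, Teal 2, Red 8. Teal eliminated.
Round 2: Blue 16, Orange 19, Red 8. Red eliminated.
Round 3: Blue 23, Orange 20. Blue has a majority (≥22).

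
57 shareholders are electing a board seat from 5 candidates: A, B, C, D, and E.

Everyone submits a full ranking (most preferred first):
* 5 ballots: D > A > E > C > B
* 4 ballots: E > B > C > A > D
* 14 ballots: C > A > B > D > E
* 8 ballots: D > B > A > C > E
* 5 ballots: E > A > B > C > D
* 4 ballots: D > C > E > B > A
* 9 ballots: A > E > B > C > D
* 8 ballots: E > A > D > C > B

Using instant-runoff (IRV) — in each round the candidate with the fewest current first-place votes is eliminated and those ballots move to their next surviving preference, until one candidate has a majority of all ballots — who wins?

D

Round 1: A 9, B 0, C 14, D 17, E 17. B eliminated.
Round 2: A 9, C 14, D 17, E 17. A eliminated.
Round 3: C 14, D 17, E 26. C eliminated.
Round 4: D 31, E 26. D has a majority (≥29).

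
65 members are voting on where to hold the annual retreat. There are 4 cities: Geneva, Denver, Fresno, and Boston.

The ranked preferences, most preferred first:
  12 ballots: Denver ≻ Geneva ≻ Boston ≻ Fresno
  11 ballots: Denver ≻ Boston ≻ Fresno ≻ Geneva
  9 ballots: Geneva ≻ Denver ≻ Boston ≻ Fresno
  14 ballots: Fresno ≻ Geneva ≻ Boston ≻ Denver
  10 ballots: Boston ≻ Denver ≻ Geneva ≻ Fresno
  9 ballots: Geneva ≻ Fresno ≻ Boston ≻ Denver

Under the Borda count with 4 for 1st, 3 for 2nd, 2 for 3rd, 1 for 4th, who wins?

Geneva: 12×3 + 11×1 + 9×4 + 14×3 + 10×2 + 9×4 = 181
Denver: 12×4 + 11×4 + 9×3 + 14×1 + 10×3 + 9×1 = 172
Fresno: 12×1 + 11×2 + 9×1 + 14×4 + 10×1 + 9×3 = 136
Boston: 12×2 + 11×3 + 9×2 + 14×2 + 10×4 + 9×2 = 161

Geneva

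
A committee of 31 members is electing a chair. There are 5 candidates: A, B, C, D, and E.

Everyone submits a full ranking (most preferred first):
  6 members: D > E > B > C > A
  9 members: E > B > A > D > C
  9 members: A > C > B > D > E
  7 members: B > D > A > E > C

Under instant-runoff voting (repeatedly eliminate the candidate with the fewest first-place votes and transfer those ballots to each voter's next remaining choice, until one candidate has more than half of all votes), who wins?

A

Round 1: A 9, B 7, C 0, D 6, E 9. C eliminated.
Round 2: A 9, B 7, D 6, E 9. D eliminated.
Round 3: A 9, B 7, E 15. B eliminated.
Round 4: A 16, E 15. A has a majority (≥16).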